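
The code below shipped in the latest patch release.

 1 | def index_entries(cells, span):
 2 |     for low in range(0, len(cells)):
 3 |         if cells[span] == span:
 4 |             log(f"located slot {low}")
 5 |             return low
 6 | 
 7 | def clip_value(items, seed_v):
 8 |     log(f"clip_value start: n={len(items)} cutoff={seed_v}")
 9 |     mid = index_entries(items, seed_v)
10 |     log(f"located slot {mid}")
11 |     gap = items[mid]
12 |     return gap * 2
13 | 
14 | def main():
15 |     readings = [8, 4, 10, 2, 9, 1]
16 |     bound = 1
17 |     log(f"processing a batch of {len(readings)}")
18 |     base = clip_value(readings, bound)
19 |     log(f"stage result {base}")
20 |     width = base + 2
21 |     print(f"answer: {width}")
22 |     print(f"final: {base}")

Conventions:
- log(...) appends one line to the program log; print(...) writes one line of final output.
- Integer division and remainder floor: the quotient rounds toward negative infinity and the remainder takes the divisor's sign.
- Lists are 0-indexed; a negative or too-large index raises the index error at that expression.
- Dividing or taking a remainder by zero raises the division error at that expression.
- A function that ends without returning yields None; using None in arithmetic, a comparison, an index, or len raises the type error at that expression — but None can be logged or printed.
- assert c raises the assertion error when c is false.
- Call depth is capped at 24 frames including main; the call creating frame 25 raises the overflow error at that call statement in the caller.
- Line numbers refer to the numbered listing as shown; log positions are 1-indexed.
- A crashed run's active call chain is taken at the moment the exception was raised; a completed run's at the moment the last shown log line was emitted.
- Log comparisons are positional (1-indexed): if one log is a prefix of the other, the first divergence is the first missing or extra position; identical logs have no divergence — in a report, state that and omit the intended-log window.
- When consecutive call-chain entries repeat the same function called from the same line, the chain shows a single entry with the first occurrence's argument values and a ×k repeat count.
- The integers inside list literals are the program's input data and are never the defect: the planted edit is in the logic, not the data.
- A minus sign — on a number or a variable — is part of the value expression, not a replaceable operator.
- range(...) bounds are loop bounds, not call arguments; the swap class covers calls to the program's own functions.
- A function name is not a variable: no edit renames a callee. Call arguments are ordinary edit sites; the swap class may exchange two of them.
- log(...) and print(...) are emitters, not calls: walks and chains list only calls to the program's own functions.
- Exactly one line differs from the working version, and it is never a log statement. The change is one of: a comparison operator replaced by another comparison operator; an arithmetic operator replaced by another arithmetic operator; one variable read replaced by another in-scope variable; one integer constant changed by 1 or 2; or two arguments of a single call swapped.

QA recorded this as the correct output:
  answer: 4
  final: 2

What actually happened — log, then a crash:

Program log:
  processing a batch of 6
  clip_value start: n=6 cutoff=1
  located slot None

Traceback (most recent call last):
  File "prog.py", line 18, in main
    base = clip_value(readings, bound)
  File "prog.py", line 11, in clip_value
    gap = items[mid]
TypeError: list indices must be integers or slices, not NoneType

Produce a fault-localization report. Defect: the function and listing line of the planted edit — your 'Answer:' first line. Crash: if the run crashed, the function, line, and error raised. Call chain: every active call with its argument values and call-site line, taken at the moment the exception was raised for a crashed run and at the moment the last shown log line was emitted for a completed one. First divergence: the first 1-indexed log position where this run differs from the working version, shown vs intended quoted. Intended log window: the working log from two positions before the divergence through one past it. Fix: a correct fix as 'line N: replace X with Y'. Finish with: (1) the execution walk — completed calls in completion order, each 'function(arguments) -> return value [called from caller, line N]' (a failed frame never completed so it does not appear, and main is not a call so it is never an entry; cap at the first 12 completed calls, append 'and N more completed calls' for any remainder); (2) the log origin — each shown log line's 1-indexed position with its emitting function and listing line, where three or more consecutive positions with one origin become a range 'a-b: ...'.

Answer: the defect is in index_entries at line 3.
Key fact: At log position 3 the runs split — shown 'located slot None', but the working version logs 'located slot 5'.
Crash: clip_value, line 11, TypeError.
Call chain: main -> clip_value([8, 4, 10, 2, 9, 1], 1) (called at line 18).
First divergence: at position 3 the run shows 'located slot None' where the working version logs 'located slot 5'.
Intended log window:
  1: processing a batch of 6
  2: clip_value start: n=6 cutoff=1
  3: located slot 5
  4: located slot 5
Execution walk:
  index_entries([8, 4, 10, 2, 9, 1], 1) -> None  [called from clip_value, line 9]
Log origin:
  1: logged in main at line 17
  2: logged in clip_value at line 8
  3: logged in clip_value at line 10
A correct fix: line 3: replace `cells[span]` with `cells[low]`.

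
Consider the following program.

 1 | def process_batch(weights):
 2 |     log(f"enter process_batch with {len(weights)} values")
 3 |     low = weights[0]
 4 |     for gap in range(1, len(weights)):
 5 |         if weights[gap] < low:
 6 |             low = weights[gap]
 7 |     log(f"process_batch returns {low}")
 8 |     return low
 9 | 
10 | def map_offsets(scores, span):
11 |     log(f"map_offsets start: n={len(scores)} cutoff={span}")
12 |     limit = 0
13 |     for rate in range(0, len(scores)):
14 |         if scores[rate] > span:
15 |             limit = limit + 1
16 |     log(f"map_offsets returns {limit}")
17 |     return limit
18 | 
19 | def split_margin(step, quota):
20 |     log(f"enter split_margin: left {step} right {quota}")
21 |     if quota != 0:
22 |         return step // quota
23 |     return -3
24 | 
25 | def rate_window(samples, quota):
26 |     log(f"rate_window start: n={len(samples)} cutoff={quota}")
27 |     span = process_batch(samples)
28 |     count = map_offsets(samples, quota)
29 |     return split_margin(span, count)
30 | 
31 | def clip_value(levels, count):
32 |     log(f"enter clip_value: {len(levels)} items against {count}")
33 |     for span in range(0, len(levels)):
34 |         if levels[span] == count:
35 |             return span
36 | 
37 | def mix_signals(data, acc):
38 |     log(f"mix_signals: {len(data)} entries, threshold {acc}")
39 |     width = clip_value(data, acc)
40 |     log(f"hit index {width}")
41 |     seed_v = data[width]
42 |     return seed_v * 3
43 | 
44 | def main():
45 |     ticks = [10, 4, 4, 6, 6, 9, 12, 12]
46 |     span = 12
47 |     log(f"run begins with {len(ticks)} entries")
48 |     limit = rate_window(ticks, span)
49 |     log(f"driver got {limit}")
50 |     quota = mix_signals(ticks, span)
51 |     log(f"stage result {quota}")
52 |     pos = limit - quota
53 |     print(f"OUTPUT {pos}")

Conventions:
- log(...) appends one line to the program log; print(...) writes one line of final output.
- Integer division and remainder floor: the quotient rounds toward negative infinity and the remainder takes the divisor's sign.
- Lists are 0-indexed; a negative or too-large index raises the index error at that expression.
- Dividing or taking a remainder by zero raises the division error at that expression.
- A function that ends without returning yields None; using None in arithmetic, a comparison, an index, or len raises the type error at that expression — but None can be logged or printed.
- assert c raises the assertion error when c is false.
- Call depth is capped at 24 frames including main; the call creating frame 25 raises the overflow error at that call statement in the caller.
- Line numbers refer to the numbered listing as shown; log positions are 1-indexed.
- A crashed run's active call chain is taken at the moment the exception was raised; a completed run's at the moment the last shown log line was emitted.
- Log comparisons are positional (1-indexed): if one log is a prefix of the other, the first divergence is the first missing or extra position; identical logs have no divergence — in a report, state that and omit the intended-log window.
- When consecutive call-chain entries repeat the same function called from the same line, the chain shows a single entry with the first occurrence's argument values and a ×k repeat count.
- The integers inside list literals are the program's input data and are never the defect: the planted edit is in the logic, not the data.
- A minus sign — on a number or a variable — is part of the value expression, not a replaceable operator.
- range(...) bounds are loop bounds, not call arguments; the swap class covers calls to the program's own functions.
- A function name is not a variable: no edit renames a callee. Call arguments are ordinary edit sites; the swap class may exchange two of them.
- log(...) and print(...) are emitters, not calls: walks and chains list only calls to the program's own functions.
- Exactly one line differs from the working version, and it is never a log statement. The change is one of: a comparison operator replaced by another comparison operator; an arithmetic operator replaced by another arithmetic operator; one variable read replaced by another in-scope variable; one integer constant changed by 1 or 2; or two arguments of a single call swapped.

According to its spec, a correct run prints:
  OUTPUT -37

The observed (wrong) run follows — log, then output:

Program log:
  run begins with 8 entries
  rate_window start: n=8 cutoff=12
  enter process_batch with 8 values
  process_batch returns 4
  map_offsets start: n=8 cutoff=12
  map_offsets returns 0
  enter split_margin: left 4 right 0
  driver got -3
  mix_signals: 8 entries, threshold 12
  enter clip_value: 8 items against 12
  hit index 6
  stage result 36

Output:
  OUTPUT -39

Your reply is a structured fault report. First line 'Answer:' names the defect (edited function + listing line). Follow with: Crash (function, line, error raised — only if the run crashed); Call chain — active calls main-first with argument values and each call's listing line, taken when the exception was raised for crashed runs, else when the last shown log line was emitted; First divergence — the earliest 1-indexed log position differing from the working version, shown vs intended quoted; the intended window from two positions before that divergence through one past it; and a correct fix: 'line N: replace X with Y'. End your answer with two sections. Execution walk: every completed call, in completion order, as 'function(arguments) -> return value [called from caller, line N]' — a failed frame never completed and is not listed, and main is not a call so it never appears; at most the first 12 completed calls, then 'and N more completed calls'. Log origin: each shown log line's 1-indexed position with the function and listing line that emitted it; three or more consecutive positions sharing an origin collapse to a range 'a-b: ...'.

Answer: the defect is in split_margin at line 23.
The tell: The log first diverges at position 8: the faulty run prints 'driver got -3' where the working version prints 'driver got -1'.
Call chain: main.
First divergence: at position 8 the run shows 'driver got -3' where the working version logs 'driver got -1'.
Intended log window:
  6: map_offsets returns 0
  7: enter split_margin: left 4 right 0
  8: driver got -1
  9: mix_signals: 8 entries, threshold 12
Execution walk:
  process_batch([10, 4, 4, 6, 6, 9, 12, 12]) -> 4  [called from rate_window, line 27]
  map_offsets([10, 4, 4, 6, 6, 9, 12, 12], 12) -> 0  [called from rate_window, line 28]
  split_margin(4, 0) -> -3  [called from rate_window, line 29]
  rate_window([10, 4, 4, 6, 6, 9, 12, 12], 12) -> -3  [called from main, line 48]
  clip_value([10, 4, 4, 6, 6, 9, 12, 12], 12) -> 6  [called from mix_signals, line 39]
  mix_signals([10, 4, 4, 6, 6, 9, 12, 12], 12) -> 36  [called from main, line 50]
Origin of each log line:
  1: emitted by main (line 47)
  2: emitted by rate_window (line 26)
  3: emitted by process_batch (line 2)
  4: emitted by process_batch (line 7)
  5: emitted by map_offsets (line 11)
  6: emitted by map_offsets (line 16)
  7: emitted by split_margin (line 20)
  8: emitted by main (line 49)
  9: emitted by mix_signals (line 38)
  10: emitted by clip_value (line 32)
  11: emitted by mix_signals (line 40)
  12: emitted by main (line 51)
A correct fix: line 23: replace `-3` with `-1`.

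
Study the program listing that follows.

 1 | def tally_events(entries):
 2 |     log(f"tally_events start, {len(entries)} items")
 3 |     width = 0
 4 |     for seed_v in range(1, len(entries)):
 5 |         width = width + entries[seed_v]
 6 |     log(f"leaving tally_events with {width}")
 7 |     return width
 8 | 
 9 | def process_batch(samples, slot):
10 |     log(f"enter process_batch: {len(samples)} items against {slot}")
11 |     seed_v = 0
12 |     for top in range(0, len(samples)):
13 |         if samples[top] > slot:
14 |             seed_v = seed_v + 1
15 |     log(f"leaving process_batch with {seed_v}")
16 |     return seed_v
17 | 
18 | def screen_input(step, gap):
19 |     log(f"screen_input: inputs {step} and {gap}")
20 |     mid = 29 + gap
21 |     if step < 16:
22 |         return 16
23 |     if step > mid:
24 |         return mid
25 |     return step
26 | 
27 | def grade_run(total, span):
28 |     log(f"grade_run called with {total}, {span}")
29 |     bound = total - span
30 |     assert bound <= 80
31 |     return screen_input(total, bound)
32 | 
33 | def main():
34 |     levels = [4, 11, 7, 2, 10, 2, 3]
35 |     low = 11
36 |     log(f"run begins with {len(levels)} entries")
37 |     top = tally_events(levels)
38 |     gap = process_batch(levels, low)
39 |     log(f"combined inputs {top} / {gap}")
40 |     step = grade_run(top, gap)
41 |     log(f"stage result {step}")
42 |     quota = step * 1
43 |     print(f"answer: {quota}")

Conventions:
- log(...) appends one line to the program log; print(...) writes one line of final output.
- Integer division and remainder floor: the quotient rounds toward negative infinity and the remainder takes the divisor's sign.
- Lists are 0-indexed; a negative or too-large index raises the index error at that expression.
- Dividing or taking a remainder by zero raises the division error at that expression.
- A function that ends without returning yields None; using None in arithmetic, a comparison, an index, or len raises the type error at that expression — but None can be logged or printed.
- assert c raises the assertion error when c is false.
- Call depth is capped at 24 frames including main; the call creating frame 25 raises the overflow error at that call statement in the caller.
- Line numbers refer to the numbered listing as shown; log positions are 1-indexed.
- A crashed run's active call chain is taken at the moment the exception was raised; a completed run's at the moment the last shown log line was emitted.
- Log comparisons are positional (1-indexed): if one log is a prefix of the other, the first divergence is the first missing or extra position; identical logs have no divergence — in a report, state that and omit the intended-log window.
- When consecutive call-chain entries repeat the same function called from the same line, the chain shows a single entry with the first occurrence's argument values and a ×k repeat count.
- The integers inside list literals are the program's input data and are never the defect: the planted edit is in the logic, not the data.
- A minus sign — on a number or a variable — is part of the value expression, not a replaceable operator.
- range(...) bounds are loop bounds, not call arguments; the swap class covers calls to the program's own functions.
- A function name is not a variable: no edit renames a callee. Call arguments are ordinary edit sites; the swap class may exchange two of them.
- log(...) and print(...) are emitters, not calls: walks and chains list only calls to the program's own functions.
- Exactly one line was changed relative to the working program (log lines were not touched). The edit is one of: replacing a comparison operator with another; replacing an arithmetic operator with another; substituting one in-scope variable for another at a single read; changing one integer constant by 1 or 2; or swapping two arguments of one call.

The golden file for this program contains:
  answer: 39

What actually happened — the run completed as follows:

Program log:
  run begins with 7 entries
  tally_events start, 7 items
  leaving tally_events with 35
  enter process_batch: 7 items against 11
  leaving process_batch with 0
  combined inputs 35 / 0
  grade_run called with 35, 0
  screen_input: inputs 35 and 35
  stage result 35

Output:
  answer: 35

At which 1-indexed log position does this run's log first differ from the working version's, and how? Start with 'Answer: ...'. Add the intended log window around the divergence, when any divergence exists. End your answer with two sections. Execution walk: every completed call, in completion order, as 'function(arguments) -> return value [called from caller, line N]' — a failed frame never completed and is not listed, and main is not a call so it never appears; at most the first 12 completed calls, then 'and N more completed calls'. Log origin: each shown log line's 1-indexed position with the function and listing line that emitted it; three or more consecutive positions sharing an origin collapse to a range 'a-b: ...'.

Answer: position 3 — shown 'leaving tally_events with 35', intended 'leaving tally_events with 39'.
Intended log window:
  1: run begins with 7 entries
  2: tally_events start, 7 items
  3: leaving tally_events with 39
  4: enter process_batch: 7 items against 11
Execution walk:
  tally_events([4, 11, 7, 2, 10, 2, 3]) -> 35  [called from main, line 37]
  process_batch([4, 11, 7, 2, 10, 2, 3], 11) -> 0  [called from main, line 38]
  screen_input(35, 35) -> 35  [called from grade_run, line 31]
  grade_run(35, 0) -> 35  [called from main, line 40]
Log line origins:
  1: emitted by main (line 36)
  2: emitted by tally_events (line 2)
  3: emitted by tally_events (line 6)
  4: emitted by process_batch (line 10)
  5: emitted by process_batch (line 15)
  6: emitted by main (line 39)
  7: emitted by grade_run (line 28)
  8: emitted by screen_input (line 19)
  9: emitted by main (line 41)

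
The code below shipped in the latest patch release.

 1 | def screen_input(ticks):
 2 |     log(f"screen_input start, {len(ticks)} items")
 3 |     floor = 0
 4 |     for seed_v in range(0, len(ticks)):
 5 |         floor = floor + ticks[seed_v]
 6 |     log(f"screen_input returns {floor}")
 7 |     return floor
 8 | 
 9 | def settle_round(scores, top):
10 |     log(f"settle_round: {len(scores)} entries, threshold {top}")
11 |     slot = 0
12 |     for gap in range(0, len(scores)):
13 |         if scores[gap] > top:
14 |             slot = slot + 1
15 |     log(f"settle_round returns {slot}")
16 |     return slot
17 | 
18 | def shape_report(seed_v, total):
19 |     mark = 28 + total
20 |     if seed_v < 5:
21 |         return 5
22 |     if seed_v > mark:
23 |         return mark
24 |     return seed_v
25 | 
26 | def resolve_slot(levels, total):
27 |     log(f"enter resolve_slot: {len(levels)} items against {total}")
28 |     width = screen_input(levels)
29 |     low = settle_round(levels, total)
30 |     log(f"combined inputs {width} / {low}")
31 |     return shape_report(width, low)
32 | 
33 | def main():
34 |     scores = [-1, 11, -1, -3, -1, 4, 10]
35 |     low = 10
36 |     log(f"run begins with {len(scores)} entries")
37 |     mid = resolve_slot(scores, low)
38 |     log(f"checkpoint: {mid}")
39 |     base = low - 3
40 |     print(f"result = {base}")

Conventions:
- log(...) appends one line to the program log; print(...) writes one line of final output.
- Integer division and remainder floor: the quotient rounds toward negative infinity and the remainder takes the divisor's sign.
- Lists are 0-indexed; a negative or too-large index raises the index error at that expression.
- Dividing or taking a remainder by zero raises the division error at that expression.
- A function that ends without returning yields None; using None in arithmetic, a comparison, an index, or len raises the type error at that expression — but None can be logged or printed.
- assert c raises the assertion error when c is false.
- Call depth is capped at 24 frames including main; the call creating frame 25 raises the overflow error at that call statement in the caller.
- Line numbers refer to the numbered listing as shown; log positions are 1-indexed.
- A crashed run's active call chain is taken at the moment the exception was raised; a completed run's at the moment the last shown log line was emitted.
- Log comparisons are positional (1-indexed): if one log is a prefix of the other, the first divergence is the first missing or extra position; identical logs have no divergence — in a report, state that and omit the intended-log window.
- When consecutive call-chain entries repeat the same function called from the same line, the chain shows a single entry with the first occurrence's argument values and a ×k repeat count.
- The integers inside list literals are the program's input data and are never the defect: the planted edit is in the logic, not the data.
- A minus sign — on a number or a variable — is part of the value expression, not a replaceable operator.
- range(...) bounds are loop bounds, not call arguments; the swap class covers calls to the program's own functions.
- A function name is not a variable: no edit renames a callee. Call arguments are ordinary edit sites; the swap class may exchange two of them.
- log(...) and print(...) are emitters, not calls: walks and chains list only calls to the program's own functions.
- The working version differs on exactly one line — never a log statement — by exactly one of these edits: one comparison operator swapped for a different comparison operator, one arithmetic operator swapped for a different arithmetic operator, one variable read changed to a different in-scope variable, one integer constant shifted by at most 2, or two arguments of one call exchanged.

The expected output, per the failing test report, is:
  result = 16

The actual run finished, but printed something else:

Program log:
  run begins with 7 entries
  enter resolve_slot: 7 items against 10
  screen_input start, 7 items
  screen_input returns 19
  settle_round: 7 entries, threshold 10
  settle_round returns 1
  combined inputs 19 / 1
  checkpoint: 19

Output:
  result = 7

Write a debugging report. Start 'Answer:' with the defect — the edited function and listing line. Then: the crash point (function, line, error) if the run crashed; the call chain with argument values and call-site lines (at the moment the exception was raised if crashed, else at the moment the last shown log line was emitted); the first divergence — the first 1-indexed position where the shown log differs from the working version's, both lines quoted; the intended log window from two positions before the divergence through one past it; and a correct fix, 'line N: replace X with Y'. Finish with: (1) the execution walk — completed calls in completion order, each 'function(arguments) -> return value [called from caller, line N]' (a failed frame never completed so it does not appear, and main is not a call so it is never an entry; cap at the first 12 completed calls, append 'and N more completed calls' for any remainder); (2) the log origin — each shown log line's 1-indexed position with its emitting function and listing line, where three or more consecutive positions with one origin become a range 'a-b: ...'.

Answer: the defect is in main at line 39.
Core observation: No log line changed; the fault shows up purely in the output.
Call chain: main.
First divergence: there is none — every log position agrees.
Execution walk:
  screen_input([-1, 11, -1, -3, -1, 4, 10]) -> 19  [called from resolve_slot, line 28]
  settle_round([-1, 11, -1, -3, -1, 4, 10], 10) -> 1  [called from resolve_slot, line 29]
  shape_report(19, 1) -> 19  [called from resolve_slot, line 31]
  resolve_slot([-1, 11, -1, -3, -1, 4, 10], 10) -> 19  [called from main, line 37]
Log origin:
  1 — main, line 36
  2 — resolve_slot, line 27
  3 — screen_input, line 2
  4 — screen_input, line 6
  5 — settle_round, line 10
  6 — settle_round, line 15
  7 — resolve_slot, line 30
  8 — main, line 38
A correct fix: line 39: replace `low` with `mid`.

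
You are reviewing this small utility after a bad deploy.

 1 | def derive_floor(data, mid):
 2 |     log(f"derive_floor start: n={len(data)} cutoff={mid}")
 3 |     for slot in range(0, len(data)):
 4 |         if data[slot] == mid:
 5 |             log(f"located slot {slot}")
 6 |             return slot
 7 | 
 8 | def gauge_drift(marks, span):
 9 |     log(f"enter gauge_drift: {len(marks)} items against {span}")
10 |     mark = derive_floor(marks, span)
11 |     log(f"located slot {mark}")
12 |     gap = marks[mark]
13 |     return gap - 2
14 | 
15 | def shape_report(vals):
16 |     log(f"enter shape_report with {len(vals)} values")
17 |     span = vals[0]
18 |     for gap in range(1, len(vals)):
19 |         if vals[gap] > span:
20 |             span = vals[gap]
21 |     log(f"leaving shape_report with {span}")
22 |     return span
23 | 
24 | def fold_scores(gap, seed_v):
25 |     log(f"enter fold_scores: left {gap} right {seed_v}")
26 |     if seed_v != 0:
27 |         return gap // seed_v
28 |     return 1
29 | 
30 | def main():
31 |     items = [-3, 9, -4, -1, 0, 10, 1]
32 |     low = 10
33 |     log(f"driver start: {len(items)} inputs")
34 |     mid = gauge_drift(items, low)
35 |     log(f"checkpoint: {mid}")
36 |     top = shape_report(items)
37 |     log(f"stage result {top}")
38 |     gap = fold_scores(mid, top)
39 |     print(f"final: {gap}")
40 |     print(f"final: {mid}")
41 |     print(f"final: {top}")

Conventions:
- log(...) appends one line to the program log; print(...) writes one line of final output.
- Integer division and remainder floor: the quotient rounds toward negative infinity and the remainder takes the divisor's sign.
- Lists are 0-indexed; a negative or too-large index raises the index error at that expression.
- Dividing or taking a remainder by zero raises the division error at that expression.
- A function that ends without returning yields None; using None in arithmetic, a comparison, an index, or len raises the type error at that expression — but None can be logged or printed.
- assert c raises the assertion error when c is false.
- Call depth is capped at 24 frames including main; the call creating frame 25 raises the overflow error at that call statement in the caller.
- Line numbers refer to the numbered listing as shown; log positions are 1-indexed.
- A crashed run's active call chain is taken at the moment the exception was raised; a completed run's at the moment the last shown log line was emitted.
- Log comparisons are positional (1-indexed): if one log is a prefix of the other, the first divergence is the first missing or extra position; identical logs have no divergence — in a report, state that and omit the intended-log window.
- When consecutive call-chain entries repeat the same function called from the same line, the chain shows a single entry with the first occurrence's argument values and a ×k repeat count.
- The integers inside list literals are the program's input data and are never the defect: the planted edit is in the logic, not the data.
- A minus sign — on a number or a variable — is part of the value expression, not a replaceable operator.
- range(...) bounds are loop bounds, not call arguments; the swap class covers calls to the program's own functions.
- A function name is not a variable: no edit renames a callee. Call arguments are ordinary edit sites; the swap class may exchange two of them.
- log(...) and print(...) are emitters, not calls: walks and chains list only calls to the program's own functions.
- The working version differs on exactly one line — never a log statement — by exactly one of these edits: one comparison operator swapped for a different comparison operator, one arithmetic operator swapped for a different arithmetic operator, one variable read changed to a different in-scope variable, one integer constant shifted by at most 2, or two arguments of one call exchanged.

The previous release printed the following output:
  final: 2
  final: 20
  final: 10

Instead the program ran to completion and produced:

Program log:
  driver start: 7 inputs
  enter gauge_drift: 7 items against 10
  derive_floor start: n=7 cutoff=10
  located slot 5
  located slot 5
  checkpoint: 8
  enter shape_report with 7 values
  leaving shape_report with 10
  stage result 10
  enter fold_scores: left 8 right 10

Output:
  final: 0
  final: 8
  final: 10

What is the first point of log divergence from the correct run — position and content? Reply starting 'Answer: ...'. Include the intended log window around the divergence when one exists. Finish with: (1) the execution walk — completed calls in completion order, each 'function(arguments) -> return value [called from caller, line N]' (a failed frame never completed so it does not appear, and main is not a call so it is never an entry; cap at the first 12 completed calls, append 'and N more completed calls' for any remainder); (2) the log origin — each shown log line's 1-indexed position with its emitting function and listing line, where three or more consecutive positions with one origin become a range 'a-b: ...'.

Answer: position 6 — the shown line 'checkpoint: 8' should read 'checkpoint: 20'.
Intended log window:
  4: located slot 5
  5: located slot 5
  6: checkpoint: 20
  7: enter shape_report with 7 values
Execution walk:
  derive_floor([-3, 9, -4, -1, 0, 10, 1], 10) -> 5  [called from gauge_drift, line 10]
  gauge_drift([-3, 9, -4, -1, 0, 10, 1], 10) -> 8  [called from main, line 34]
  shape_report([-3, 9, -4, -1, 0, 10, 1]) -> 10  [called from main, line 36]
  fold_scores(8, 10) -> 0  [called from main, line 38]
Log origin:
  1: from main, line 33
  2: from gauge_drift, line 9
  3: from derive_floor, line 2
  4: from derive_floor, line 5
  5: from gauge_drift, line 11
  6: from main, line 35
  7: from shape_report, line 16
  8: from shape_report, line 21
  9: from main, line 37
  10: from fold_scores, line 25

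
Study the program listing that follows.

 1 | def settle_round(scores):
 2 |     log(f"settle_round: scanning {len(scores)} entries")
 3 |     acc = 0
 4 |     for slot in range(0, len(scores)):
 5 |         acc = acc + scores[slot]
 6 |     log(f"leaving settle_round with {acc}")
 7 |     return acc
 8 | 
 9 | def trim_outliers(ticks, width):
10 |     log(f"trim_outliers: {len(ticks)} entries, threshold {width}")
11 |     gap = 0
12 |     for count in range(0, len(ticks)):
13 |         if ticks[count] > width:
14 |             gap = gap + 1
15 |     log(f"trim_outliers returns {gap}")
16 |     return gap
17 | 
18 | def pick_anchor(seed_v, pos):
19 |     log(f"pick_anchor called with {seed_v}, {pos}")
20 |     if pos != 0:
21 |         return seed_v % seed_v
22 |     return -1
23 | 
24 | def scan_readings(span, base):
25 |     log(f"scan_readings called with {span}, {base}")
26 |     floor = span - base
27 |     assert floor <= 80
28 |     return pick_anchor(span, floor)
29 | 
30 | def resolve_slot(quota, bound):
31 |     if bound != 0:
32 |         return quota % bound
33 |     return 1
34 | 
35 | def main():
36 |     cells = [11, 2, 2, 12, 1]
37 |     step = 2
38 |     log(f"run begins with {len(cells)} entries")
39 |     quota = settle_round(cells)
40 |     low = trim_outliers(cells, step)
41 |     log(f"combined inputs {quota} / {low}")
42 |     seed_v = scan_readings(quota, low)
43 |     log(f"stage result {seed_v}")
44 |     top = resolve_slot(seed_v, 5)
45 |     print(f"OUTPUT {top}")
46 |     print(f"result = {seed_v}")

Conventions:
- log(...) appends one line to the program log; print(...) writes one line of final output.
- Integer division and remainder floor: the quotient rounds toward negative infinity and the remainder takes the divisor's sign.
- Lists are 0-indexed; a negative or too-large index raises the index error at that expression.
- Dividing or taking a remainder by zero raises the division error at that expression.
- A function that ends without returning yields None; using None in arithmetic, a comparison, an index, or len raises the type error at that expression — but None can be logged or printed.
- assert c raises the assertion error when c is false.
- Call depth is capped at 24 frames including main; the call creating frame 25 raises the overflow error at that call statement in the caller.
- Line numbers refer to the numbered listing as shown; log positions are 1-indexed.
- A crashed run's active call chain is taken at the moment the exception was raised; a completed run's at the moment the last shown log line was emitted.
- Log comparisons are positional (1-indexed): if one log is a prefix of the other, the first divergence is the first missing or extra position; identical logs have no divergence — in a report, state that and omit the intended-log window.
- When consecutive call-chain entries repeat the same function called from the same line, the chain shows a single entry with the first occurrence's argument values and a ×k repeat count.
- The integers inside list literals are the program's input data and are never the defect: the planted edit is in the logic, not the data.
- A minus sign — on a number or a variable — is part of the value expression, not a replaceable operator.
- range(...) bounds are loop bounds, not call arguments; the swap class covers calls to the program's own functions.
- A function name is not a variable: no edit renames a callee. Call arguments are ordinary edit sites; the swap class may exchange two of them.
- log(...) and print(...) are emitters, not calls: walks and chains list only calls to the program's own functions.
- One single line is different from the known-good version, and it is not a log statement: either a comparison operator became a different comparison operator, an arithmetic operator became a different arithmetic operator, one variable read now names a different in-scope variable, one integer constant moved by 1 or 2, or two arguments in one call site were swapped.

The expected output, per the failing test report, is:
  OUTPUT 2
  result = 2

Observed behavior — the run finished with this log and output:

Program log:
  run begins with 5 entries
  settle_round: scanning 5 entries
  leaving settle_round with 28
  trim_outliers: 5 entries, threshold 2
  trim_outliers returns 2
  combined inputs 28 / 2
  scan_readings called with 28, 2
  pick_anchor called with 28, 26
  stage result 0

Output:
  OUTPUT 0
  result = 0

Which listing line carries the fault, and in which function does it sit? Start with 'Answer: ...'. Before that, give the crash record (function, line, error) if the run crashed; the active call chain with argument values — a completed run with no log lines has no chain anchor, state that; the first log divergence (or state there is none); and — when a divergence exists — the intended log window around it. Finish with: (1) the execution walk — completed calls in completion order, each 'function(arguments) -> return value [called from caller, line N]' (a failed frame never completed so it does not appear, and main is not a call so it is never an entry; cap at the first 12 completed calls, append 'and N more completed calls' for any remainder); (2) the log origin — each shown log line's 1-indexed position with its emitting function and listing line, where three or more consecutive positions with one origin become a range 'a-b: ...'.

Answer: the defect is in pick_anchor at line 21.
The tell: Everything matches until log position 9, which reads 'stage result 0' in place of 'stage result 2'.
Call chain: main.
First divergence: position 9 — shown 'stage result 0', intended 'stage result 2'.
Intended log window:
  7: scan_readings called with 28, 2
  8: pick_anchor called with 28, 26
  9: stage result 2
Execution walk:
  settle_round([11, 2, 2, 12, 1]) -> 28  [called from main, line 39]
  trim_outliers([11, 2, 2, 12, 1], 2) -> 2  [called from main, line 40]
  pick_anchor(28, 26) -> 0  [called from scan_readings, line 28]
  scan_readings(28, 2) -> 0  [called from main, line 42]
  resolve_slot(0, 5) -> 0  [called from main, line 44]
Origin of each log line:
  1: from main, line 38
  2: from settle_round, line 2
  3: from settle_round, line 6
  4: from trim_outliers, line 10
  5: from trim_outliers, line 15
  6: from main, line 41
  7: from scan_readings, line 25
  8: from pick_anchor, line 19
  9: from main, line 43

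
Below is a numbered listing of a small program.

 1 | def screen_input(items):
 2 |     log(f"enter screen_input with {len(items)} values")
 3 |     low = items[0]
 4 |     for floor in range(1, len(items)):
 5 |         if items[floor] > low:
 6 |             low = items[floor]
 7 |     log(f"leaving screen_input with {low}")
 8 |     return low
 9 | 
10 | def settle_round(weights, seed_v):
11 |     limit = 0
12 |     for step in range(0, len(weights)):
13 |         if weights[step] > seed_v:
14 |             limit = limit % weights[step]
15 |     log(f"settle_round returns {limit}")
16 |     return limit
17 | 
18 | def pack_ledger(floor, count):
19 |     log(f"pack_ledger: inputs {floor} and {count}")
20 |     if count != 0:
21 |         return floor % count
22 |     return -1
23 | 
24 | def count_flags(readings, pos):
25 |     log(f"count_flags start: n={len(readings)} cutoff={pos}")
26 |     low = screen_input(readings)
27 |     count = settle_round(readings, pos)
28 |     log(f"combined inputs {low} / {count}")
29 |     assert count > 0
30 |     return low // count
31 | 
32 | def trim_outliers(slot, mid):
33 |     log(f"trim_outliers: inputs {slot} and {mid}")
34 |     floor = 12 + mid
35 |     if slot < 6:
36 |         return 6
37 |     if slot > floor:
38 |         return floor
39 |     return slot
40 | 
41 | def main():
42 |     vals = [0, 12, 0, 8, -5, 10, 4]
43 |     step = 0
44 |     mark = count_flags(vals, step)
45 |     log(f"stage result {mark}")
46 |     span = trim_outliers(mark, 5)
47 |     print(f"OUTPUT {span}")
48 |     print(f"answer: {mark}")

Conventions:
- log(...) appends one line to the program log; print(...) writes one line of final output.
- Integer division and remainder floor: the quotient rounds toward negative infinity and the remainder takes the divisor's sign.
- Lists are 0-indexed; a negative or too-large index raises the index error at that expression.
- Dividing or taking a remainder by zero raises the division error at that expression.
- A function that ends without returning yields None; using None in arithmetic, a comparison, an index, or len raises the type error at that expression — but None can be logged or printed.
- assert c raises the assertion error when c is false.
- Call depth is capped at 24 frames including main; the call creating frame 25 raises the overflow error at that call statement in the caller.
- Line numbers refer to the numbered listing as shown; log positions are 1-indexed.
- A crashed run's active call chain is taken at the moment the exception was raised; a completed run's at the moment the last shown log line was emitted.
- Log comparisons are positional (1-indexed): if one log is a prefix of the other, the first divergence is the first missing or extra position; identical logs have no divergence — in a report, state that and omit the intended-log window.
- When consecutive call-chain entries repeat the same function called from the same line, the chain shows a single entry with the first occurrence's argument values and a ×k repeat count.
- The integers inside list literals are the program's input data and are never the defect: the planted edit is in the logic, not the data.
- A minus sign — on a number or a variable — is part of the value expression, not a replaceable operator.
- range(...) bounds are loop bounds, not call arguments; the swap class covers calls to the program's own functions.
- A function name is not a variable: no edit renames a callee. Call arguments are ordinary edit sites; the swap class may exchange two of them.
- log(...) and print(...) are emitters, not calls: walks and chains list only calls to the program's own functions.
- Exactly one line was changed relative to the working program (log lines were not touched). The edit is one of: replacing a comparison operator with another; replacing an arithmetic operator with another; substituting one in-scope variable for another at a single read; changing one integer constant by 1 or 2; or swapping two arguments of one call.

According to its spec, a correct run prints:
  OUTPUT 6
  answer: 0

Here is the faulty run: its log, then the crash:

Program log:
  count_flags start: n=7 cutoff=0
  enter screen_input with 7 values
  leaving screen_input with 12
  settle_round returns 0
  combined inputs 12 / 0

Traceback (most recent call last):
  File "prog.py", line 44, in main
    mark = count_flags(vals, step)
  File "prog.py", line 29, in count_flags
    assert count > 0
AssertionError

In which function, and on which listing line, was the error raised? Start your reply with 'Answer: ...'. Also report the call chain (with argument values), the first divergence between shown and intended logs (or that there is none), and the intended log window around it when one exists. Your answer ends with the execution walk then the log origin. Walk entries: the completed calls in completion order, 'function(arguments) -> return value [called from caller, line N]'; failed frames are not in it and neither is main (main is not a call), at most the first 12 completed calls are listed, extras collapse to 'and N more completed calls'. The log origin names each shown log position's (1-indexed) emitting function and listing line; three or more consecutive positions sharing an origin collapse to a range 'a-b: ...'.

Answer: the error was raised in count_flags, line 29.
Key observation: The log first diverges at position 4: the faulty run prints 'settle_round returns 0' where the working version prints 'settle_round returns 34'.
Call chain: main -> count_flags([0, 12, 0, 8, -5, 10, 4], 0) (called at line 44).
First divergence: position 4 — shown 'settle_round returns 0', intended 'settle_round returns 34'.
Intended log window:
  2: enter screen_input with 7 values
  3: leaving screen_input with 12
  4: settle_round returns 34
  5: combined inputs 12 / 34
Execution walk:
  screen_input([0, 12, 0, 8, -5, 10, 4]) -> 12  [called from count_flags, line 26]
  settle_round([0, 12, 0, 8, -5, 10, 4], 0) -> 0  [called from count_flags, line 27]
Log origin:
  1: logged in count_flags at line 25
  2: logged in screen_input at line 2
  3: logged in screen_input at line 7
  4: logged in settle_round at line 15
  5: logged in count_flags at line 28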